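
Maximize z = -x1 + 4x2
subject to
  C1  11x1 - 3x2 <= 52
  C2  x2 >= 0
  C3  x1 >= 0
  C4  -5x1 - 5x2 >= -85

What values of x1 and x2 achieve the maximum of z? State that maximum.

The optimum lies where x1 = 0 and -5x1 - 5x2 = -85.
Solving simultaneously gives x1 = 0, x2 = 17.

x1 = 0, x2 = 17, maximum z = 68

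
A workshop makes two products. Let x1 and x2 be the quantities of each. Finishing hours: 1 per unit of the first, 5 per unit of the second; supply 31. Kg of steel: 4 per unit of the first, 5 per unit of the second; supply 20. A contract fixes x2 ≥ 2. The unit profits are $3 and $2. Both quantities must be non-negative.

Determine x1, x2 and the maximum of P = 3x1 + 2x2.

x1 = 5/2, x2 = 2, maximum P = 23/2

Extreme points and P = 3x1 + 2x2:
  (0, 4) → P = 8
  (0, 2) → P = 4
  (5/2, 2) → P = 23/2

The optimum lies where 4x1 + 5x2 = 20 and x2 = 2.
Solving simultaneously gives x1 = 5/2, x2 = 2.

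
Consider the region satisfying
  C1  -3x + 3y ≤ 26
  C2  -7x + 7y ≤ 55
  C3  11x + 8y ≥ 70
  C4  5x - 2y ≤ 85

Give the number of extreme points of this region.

3

Intersecting each pair of boundary lines and keeping only the points that satisfy every inequality leaves:
  (50/133, 1095/133)
  (235/7, 290/7)
  (410/31, -585/62)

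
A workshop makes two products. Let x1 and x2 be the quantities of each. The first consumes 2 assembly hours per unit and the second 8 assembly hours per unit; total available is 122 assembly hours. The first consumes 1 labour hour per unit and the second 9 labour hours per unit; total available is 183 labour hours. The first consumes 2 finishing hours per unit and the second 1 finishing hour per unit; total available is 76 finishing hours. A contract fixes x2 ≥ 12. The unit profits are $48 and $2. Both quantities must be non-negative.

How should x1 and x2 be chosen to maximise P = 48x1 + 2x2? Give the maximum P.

x1 = 13, x2 = 12, maximum P = 648

Feasible corners and P = 48x1 + 2x2:
  (0, 61/4) → P = 61/2
  (0, 12) → P = 24
  (13, 12) → P = 648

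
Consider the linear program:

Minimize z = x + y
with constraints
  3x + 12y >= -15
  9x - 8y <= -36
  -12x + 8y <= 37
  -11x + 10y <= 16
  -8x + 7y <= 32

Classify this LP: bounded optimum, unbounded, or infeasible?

infeasible

The boundaries 3x + 12y = -15 and -11x + 10y = 16 meet at (-19/9, -13/18), but that point violates 9x - 8y ≤ -36. Every candidate vertex is excluded by some other constraint, so the feasible region is empty.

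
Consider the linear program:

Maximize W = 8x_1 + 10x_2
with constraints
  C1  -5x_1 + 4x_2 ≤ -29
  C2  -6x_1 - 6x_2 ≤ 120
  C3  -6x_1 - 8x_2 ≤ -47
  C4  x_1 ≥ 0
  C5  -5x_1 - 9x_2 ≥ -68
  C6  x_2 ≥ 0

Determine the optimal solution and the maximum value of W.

x_1 = 68/5, x_2 = 0, maximum W = 544/5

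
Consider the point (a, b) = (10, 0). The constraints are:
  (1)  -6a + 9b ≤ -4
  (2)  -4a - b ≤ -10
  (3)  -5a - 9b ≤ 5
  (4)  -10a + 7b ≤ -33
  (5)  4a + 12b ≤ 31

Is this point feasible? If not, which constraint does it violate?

not feasible — violates (5)

Constraint (5): 4a + 12b = 40, which is not ≤ 31. All other constraints are satisfied.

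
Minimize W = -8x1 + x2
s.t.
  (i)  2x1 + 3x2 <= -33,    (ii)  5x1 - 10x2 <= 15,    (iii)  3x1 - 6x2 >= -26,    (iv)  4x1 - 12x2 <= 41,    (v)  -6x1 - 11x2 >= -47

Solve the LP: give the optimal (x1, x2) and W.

x1 = -57/7, x2 = -39/7, minimum W = 417/7

The binding constraints are 2x1 + 3x2 = -33 and 5x1 - 10x2 = 15.
Solving simultaneously gives x1 = -57/7, x2 = -39/7.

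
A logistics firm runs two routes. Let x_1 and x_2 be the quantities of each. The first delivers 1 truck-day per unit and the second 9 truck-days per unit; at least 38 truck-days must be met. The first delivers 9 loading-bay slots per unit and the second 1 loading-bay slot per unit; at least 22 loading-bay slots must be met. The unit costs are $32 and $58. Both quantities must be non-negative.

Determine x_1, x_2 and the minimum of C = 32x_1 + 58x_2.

Extreme points and C = 32x_1 + 58x_2:
  (0, 22) → C = 1276
  (38, 0) → C = 1216
  (2, 4) → C = 296
The feasible region is unbounded (it extends along (0, 1), (1, 0)), but C strictly increases along every unbounded feasible direction, so there is no improving ray and the minimum is attained at a vertex.

x_1 = 2, x_2 = 4, minimum C = 296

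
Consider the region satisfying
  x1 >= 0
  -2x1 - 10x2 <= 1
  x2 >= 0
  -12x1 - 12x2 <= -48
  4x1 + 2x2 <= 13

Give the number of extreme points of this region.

3

Of the 10 pairwise boundary intersections, those satisfying every inequality are:
  (0, 4)
  (0, 13/2)
  (5/2, 3/2)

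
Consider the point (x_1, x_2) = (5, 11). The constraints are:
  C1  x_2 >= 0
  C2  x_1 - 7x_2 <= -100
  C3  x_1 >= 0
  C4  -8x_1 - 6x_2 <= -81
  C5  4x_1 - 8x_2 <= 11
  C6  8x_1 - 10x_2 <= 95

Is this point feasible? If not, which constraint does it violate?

Constraint C2: x_1 - 7x_2 = -72, which is not ≤ -100. All other constraints are satisfied.

not feasible — violates C2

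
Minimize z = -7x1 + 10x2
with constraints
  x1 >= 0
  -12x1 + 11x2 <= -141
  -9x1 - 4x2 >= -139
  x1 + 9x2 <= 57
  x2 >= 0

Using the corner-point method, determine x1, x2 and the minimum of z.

x1 = 139/9, x2 = 0, minimum z = -973/9

Vertices and z = -7x1 + 10x2:
  (299/21, 19/7) → z = -1523/21
  (47/4, 0) → z = -329/4
  (139/9, 0) → z = -973/9

The binding constraints are -9x1 - 4x2 = -139 and x2 = 0.
Solving simultaneously gives x1 = 139/9, x2 = 0.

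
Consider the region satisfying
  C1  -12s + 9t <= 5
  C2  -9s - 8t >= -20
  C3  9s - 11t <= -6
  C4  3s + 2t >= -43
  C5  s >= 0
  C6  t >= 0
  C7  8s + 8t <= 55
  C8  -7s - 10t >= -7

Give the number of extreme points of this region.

Of the 28 pairwise boundary intersections, those satisfying every inequality are:
  (0, 5/9)
  (13/183, 119/183)
  (0, 6/11)
  (17/167, 105/167)

4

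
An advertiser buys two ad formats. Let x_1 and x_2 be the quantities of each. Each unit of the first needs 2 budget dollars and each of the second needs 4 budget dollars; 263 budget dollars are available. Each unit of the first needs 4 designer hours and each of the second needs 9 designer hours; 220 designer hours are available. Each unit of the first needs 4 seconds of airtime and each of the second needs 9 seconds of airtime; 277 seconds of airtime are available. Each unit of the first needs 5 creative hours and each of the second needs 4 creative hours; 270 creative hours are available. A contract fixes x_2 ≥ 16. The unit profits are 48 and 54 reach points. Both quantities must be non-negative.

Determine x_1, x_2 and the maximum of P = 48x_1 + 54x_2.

Corner points and P = 48x_1 + 54x_2:
  (0, 220/9) → P = 1320
  (0, 16) → P = 864
  (19, 16) → P = 1776

At the optimal vertex, 4x_1 + 9x_2 = 220 and x_2 = 16.
Solving simultaneously gives x_1 = 19, x_2 = 16.

x_1 = 19, x_2 = 16, maximum P = 1776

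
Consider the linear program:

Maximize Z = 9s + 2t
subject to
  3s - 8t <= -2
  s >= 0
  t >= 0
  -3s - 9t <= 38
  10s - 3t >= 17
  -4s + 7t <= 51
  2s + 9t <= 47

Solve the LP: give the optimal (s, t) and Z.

s = 358/43, t = 145/43, maximum Z = 3512/43

Extreme points and Z = 9s + 2t:
  (2, 1) → Z = 20
  (358/43, 145/43) → Z = 3512/43
  (49/16, 109/24) → Z = 1759/48

The optimum lies where 3s - 8t = -2 and 2s + 9t = 47.
Solving simultaneously gives s = 358/43, t = 145/43.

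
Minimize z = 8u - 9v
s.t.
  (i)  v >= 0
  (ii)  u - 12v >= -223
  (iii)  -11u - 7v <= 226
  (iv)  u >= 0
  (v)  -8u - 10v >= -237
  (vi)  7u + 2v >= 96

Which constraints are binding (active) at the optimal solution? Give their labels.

(v) and (vi)

Feasible corners and z = 8u - 9v:
  (237/8, 0) → z = 237
  (96/7, 0) → z = 768/7
  (9, 33/2) → z = -153/2

The minimum is at (9, 33/2). Substituting into each constraint, equality holds for (v) and (vi); the remaining constraints have slack.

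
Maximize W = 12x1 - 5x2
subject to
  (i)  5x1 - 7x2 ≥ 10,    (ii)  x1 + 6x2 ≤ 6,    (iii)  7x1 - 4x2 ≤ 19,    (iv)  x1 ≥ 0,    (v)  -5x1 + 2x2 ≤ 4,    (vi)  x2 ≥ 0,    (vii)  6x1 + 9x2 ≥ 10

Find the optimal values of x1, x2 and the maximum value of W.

x1 = 3, x2 = 1/2, maximum W = 67/2

Vertices and W = 12x1 - 5x2:
  (102/37, 20/37) → W = 1124/37
  (2, 0) → W = 24
  (3, 1/2) → W = 67/2
  (19/7, 0) → W = 228/7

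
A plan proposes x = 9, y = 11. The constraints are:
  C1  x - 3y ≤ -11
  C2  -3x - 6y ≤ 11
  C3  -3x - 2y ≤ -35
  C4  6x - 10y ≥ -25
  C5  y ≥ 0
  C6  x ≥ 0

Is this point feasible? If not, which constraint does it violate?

not feasible — violates C4

Constraint C4: 6x - 10y = -56, which is not ≥ -25. All other constraints are satisfied.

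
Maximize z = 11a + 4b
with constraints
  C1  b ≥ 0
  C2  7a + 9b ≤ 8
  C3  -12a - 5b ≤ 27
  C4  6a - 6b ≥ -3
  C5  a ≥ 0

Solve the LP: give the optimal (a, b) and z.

a = 8/7, b = 0, maximum z = 88/7

Corner points and z = 11a + 4b:
  (8/7, 0) → z = 88/7
  (0, 0) → z = 0
  (7/32, 23/32) → z = 169/32
  (0, 1/2) → z = 2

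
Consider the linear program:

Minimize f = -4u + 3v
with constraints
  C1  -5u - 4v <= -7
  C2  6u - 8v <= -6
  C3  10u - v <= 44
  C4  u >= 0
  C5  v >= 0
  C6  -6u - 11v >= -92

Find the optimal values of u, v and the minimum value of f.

u = 179/37, v = 162/37, minimum f = -230/37

Feasible corners and f = -4u + 3v:
  (1/2, 9/8) → f = 11/8
  (0, 7/4) → f = 21/4
  (179/37, 162/37) → f = -230/37
  (144/29, 164/29) → f = -84/29
  (0, 92/11) → f = 276/11

The optimum lies where 6u - 8v = -6 and 10u - v = 44.
Solving simultaneously gives u = 179/37, v = 162/37.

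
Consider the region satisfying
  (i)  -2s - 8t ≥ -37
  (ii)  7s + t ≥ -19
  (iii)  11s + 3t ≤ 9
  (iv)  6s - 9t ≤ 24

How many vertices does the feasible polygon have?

Of the 6 pairwise boundary intersections, those satisfying every inequality are:
  (-7/2, 11/2)
  (-39/82, 389/82)
  (-49/23, -94/23)
  (17/13, -70/39)

4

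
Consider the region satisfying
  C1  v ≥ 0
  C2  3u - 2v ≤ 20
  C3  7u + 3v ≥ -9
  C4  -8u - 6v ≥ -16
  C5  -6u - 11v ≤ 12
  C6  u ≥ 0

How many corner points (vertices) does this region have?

Of the 15 pairwise boundary intersections, those satisfying every inequality are:
  (2, 0)
  (0, 0)
  (0, 8/3)

3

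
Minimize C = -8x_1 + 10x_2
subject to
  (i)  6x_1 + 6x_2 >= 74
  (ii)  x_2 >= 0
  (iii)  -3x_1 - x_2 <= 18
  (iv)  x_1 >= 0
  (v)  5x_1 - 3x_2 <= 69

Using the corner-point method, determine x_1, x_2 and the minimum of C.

x_1 = 69/5, x_2 = 0, minimum C = -552/5

Feasible corners and C = -8x_1 + 10x_2:
  (37/3, 0) → C = -296/3
  (0, 37/3) → C = 370/3
  (69/5, 0) → C = -552/5
The feasible region is unbounded (it extends along (0, 1), (3, 5)), but C strictly increases along every unbounded feasible direction, so there is no improving ray and the minimum is attained at a vertex.

The binding constraints are x_2 = 0 and 5x_1 - 3x_2 = 69.
Solving simultaneously gives x_1 = 69/5, x_2 = 0.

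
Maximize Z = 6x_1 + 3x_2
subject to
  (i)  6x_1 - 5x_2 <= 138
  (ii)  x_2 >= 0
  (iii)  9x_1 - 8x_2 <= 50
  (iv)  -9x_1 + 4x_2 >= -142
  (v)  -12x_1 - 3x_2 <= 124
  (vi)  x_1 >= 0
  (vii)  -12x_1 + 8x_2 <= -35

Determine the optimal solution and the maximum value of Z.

x_1 = 83/2, x_2 = 463/8, maximum Z = 3381/8

The optimum lies where -9x_1 + 4x_2 = -142 and -12x_1 + 8x_2 = -35.
Solving simultaneously gives x_1 = 83/2, x_2 = 463/8.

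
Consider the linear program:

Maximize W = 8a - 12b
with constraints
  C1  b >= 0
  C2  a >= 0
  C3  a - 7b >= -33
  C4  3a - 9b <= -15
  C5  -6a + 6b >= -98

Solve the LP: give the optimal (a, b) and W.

a = 16, b = 7, maximum W = 44

Vertices and W = 8a - 12b:
  (0, 33/7) → W = -396/7
  (0, 5/3) → W = -20
  (16, 7) → W = 44

The optimum lies where a - 7b = -33 and 3a - 9b = -15.
Solving simultaneously gives a = 16, b = 7.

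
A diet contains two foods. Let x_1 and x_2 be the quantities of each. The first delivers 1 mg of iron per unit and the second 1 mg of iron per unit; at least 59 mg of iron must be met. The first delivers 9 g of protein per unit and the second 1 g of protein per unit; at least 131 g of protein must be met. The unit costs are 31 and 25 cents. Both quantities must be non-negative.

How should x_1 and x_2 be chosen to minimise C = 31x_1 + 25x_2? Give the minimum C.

Corner points and C = 31x_1 + 25x_2:
  (0, 131) → C = 3275
  (59, 0) → C = 1829
  (9, 50) → C = 1529
The feasible region is unbounded (it extends along (0, 1), (1, 0)), but C strictly increases along every unbounded feasible direction, so there is no improving ray and the minimum is attained at a vertex.

x_1 = 9, x_2 = 50, minimum C = 1529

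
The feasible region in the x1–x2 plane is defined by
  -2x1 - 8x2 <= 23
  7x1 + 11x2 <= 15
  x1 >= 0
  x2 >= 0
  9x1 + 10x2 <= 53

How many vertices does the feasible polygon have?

3

Intersecting each pair of boundary lines and keeping only the points that satisfy every inequality leaves:
  (0, 15/11)
  (15/7, 0)
  (0, 0)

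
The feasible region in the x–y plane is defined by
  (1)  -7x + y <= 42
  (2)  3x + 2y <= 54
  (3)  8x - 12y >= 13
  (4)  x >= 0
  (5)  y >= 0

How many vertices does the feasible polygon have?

3

The feasible vertices (each the meet of two boundaries and inside every other half-plane) are:
  (337/26, 393/52)
  (18, 0)
  (13/8, 0)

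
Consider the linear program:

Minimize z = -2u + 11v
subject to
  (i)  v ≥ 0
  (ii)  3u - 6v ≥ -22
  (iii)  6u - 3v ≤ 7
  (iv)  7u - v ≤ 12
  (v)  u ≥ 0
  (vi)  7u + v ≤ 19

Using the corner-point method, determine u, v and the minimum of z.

Vertices and z = -2u + 11v:
  (7/6, 0) → z = -7/3
  (0, 0) → z = 0
  (0, 11/3) → z = 121/3
  (92/45, 211/45) → z = 2137/45
  (29/15, 23/15) → z = 13
  (31/14, 7/2) → z = 477/14

u = 7/6, v = 0, minimum z = -7/3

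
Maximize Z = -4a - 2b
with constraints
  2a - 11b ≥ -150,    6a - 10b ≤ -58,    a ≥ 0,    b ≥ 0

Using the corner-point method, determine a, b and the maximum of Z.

a = 0, b = 29/5, maximum Z = -58/5

The optimum lies where 6a - 10b = -58 and a = 0.
Solving simultaneously gives a = 0, b = 29/5.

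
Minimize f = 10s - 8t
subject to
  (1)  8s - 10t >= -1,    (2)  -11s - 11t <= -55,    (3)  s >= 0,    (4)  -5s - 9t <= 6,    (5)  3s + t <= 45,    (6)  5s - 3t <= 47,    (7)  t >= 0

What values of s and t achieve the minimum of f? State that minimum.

s = 49/18, t = 41/18, minimum f = 9

Extreme points and f = 10s - 8t:
  (49/18, 41/18) → f = 9
  (449/38, 363/38) → f = 793/19
  (5, 0) → f = 50
  (13, 6) → f = 82
  (47/5, 0) → f = 94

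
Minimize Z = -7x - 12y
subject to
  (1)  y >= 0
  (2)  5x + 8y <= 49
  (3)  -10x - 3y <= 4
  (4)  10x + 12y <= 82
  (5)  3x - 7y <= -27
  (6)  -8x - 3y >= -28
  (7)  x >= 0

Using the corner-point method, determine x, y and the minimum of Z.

Extreme points and Z = -7x - 12y:
  (11/7, 36/7) → Z = -509/7
  (0, 49/8) → Z = -147/2
  (23/13, 60/13) → Z = -881/13
  (0, 27/7) → Z = -324/7

The binding constraints are 5x + 8y = 49 and x = 0.
Solving simultaneously gives x = 0, y = 49/8.

x = 0, y = 49/8, minimum Z = -147/2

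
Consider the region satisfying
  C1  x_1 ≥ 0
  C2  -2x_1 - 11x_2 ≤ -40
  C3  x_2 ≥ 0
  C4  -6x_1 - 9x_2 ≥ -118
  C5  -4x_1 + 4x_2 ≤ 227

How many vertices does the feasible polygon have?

Pairwise boundary intersections that survive every other constraint:
  (0, 40/11)
  (0, 118/9)
  (469/24, 1/12)

3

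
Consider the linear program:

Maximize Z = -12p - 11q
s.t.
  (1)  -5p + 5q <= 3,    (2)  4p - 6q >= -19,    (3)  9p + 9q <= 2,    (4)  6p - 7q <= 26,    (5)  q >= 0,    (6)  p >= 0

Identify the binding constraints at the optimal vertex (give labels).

Vertices and Z = -12p - 11q:
  (2/9, 0) → Z = -8/3
  (0, 2/9) → Z = -22/9
  (0, 0) → Z = 0

The maximum is at (0, 0). Substituting into each constraint, equality holds for (5) and (6); the remaining constraints have slack.

(5) and (6)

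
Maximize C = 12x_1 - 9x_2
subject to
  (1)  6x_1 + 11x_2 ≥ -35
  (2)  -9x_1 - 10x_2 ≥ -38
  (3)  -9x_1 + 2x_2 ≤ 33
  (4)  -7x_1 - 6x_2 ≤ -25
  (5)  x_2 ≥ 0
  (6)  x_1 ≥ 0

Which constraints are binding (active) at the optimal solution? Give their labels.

(2) and (5)

Extreme points and C = 12x_1 - 9x_2:
  (11/8, 41/16) → C = -105/16
  (38/9, 0) → C = 152/3
  (25/7, 0) → C = 300/7

The maximum is at (38/9, 0). Substituting into each constraint, equality holds for (2) and (5); the remaining constraints have slack.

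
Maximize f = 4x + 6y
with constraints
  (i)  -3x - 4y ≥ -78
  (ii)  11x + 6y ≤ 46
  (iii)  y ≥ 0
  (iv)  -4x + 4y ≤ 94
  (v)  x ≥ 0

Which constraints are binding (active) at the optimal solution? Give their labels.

Extreme points and f = 4x + 6y:
  (46/11, 0) → f = 184/11
  (0, 23/3) → f = 46
  (0, 0) → f = 0

The maximum is at (0, 23/3). Substituting into each constraint, equality holds for (ii) and (v); the remaining constraints have slack.

(ii) and (v)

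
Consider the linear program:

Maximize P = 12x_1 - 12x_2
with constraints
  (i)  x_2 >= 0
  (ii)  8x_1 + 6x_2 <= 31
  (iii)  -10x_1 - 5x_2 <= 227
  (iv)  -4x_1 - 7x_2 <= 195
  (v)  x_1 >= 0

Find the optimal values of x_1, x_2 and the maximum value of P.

x_1 = 31/8, x_2 = 0, maximum P = 93/2

Feasible corners and P = 12x_1 - 12x_2:
  (31/8, 0) → P = 93/2
  (0, 0) → P = 0
  (0, 31/6) → P = -62

The binding constraints are x_2 = 0 and 8x_1 + 6x_2 = 31.
Solving simultaneously gives x_1 = 31/8, x_2 = 0.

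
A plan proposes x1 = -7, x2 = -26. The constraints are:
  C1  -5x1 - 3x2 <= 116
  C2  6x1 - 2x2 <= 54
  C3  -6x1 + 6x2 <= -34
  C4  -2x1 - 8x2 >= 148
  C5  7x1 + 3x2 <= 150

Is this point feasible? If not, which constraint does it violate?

C1: 113 ≤ 116 ✓
C2: 10 ≤ 54 ✓
C3: -114 ≤ -34 ✓
C4: 222 ≥ 148 ✓
C5: -127 ≤ 150 ✓

feasible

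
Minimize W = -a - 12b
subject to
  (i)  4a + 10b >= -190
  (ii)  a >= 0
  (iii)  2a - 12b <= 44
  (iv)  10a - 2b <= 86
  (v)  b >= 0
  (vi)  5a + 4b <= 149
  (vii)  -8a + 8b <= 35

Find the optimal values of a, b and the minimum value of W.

a = 379/32, b = 519/32, minimum W = -6607/32

Corner points and W = -a - 12b:
  (0, 0) → W = 0
  (0, 35/8) → W = -105/2
  (43/5, 0) → W = -43/5
  (379/32, 519/32) → W = -6607/32

The optimum lies where 10a - 2b = 86 and -8a + 8b = 35.
Solving simultaneously gives a = 379/32, b = 519/32.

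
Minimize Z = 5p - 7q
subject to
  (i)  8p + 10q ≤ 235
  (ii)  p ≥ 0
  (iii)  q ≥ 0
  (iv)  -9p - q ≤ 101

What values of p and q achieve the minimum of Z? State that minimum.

Vertices and Z = 5p - 7q:
  (0, 47/2) → Z = -329/2
  (235/8, 0) → Z = 1175/8
  (0, 0) → Z = 0

p = 0, q = 47/2, minimum Z = -329/2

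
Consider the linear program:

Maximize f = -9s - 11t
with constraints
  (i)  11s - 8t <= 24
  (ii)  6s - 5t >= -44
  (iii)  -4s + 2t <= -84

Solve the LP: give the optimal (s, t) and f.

s = 312/5, t = 414/5, maximum f = -7362/5

Feasible corners and f = -9s - 11t:
  (472/7, 628/7) → f = -11156/7
  (312/5, 414/5) → f = -7362/5
  (127/2, 85) → f = -3013/2

The binding constraints are 11s - 8t = 24 and -4s + 2t = -84.
Solving simultaneously gives s = 312/5, t = 414/5.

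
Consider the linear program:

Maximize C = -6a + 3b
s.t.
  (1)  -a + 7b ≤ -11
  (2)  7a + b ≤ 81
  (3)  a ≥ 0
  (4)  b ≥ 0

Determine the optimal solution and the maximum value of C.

a = 11, b = 0, maximum C = -66

Corner points and C = -6a + 3b:
  (289/25, 2/25) → C = -1728/25
  (11, 0) → C = -66
  (81/7, 0) → C = -486/7

The binding constraints are -a + 7b = -11 and b = 0.
Solving simultaneously gives a = 11, b = 0.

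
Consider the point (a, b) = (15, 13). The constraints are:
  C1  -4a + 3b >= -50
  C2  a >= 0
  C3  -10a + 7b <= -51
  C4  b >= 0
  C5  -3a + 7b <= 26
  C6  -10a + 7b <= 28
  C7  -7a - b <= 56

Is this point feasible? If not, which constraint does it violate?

Constraint C5: -3a + 7b = 46, which is not ≤ 26. All other constraints are satisfied.

not feasible — violates C5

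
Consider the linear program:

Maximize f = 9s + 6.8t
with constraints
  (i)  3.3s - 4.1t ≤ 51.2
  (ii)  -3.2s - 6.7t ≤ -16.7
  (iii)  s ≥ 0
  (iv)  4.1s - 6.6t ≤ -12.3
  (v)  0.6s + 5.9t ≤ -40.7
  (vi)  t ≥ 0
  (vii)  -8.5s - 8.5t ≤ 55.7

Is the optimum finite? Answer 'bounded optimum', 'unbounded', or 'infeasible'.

The boundaries 3.3s - 4.1t = 51.2 and 4.1s - 6.6t = -12.3 meet at (38835/497, 25051/497), but that point violates 0.6s + 5.9t ≤ -40.7. Every candidate vertex is excluded by some other constraint, so the feasible region is empty.

infeasible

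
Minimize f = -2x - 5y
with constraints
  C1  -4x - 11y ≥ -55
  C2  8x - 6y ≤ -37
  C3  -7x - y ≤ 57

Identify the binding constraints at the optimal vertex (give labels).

Extreme points and f = -2x - 5y:
  (-11/16, 21/4) → f = -199/8
  (-682/73, 613/73) → f = -1701/73
  (-379/50, -197/50) → f = 1743/50

The minimum is at (-11/16, 21/4). Substituting into each constraint, equality holds for C1 and C2; the remaining constraints have slack.

C1 and C2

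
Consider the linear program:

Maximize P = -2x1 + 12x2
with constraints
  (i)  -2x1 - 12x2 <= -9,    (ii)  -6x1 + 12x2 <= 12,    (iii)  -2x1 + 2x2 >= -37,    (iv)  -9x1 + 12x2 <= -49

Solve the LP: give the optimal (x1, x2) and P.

Corner points and P = -2x1 + 12x2:
  (33/2, -2) → P = -57
  (58/11, -17/132) → P = -133/11
  (39, 41/2) → P = 168
  (61/3, 67/6) → P = 280/3

The binding constraints are -6x1 + 12x2 = 12 and -2x1 + 2x2 = -37.
Solving simultaneously gives x1 = 39, x2 = 41/2.

x1 = 39, x2 = 41/2, maximum P = 168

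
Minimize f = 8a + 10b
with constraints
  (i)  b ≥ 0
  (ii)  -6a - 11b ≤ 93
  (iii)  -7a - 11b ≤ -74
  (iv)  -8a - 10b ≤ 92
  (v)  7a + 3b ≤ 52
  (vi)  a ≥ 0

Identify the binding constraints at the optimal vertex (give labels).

(iii) and (vi)

Extreme points and f = 8a + 10b:
  (25/4, 11/4) → f = 155/2
  (0, 74/11) → f = 740/11
  (0, 52/3) → f = 520/3

The minimum is at (0, 74/11). Substituting into each constraint, equality holds for (iii) and (vi); the remaining constraints have slack.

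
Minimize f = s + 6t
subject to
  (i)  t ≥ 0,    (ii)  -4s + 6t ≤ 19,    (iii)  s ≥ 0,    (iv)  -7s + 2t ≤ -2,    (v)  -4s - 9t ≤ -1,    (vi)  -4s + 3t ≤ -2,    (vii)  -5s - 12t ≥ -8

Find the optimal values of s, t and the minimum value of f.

Vertices and f = s + 6t:
  (1/2, 0) → f = 1/2
  (8/5, 0) → f = 8/5
  (16/21, 22/63) → f = 20/7

The binding constraints are t = 0 and -4s + 3t = -2.
Solving simultaneously gives s = 1/2, t = 0.

s = 1/2, t = 0, minimum f = 1/2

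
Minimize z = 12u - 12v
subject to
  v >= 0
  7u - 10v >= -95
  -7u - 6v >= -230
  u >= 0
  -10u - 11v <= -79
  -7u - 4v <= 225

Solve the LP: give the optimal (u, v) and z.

u = 0, v = 19/2, minimum z = -114

Feasible corners and z = 12u - 12v:
  (230/7, 0) → z = 2760/7
  (79/10, 0) → z = 474/5
  (865/56, 325/16) → z = -1635/28
  (0, 19/2) → z = -114
  (0, 79/11) → z = -948/11

At the optimal vertex, 7u - 10v = -95 and u = 0.
Solving simultaneously gives u = 0, v = 19/2.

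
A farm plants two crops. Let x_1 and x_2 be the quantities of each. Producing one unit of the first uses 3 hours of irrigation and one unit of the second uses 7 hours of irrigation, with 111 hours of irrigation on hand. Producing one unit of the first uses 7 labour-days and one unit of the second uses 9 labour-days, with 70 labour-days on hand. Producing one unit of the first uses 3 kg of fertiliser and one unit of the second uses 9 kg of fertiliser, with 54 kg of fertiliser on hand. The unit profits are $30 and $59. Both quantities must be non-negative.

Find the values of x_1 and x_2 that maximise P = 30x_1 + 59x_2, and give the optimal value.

Vertices and P = 30x_1 + 59x_2:
  (0, 0) → P = 0
  (0, 6) → P = 354
  (10, 0) → P = 300
  (4, 14/3) → P = 1186/3

x_1 = 4, x_2 = 14/3, maximum P = 1186/3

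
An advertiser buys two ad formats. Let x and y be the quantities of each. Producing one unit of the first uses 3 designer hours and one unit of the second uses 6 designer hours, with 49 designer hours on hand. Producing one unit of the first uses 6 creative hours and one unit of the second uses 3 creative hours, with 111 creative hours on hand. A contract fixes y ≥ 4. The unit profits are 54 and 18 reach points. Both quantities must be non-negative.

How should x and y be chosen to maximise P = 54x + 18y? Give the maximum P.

x = 25/3, y = 4, maximum P = 522

Feasible corners and P = 54x + 18y:
  (0, 49/6) → P = 147
  (0, 4) → P = 72
  (25/3, 4) → P = 522

The optimum lies where 3x + 6y = 49 and y = 4.
Solving simultaneously gives x = 25/3, y = 4.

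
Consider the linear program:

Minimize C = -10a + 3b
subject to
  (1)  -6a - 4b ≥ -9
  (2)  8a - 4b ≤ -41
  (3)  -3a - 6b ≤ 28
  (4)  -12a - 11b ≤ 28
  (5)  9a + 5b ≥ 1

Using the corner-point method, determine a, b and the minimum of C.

a = -16/7, b = 159/28, minimum C = 1117/28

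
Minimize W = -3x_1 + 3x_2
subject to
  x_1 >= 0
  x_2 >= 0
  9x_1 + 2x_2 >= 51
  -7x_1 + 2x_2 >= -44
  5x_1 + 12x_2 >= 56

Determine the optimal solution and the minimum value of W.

Feasible corners and W = -3x_1 + 3x_2:
  (0, 51/2) → W = 153/2
  (250/49, 249/98) → W = -753/98
  (320/47, 86/47) → W = -702/47
The feasible region is unbounded (it extends along (0, 1), (2, 7)), but W strictly increases along every unbounded feasible direction, so there is no improving ray and the minimum is attained at a vertex.

The binding constraints are -7x_1 + 2x_2 = -44 and 5x_1 + 12x_2 = 56.
Solving simultaneously gives x_1 = 320/47, x_2 = 86/47.

x_1 = 320/47, x_2 = 86/47, minimum W = -702/47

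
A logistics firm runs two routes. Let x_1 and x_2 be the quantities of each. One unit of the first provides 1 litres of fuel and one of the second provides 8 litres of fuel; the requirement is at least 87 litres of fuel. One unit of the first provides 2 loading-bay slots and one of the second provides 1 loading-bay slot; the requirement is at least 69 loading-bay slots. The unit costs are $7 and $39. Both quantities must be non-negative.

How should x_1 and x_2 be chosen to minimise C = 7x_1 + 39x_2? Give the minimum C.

x_1 = 31, x_2 = 7, minimum C = 490

Vertices and C = 7x_1 + 39x_2:
  (0, 69) → C = 2691
  (87, 0) → C = 609
  (31, 7) → C = 490
The feasible region is unbounded (it extends along (0, 1), (1, 0)), but C strictly increases along every unbounded feasible direction, so there is no improving ray and the minimum is attained at a vertex.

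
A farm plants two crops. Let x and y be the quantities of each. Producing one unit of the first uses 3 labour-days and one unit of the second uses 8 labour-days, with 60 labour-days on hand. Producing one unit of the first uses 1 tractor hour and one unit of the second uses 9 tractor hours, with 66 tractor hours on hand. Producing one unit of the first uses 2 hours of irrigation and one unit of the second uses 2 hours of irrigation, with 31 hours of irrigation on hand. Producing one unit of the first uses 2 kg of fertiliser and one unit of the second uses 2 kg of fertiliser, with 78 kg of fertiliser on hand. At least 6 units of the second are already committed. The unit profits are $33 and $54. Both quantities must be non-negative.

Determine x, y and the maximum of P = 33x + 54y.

x = 4, y = 6, maximum P = 456

Feasible corners and P = 33x + 54y:
  (0, 22/3) → P = 396
  (0, 6) → P = 324
  (12/19, 138/19) → P = 7848/19
  (4, 6) → P = 456

At the optimal vertex, 3x + 8y = 60 and y = 6.
Solving simultaneously gives x = 4, y = 6.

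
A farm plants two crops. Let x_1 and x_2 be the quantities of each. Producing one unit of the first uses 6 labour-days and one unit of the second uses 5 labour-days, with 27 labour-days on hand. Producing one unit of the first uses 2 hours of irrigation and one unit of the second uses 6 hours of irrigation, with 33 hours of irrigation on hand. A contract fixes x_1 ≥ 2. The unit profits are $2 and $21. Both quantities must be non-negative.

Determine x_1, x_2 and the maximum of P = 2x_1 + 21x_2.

Extreme points and P = 2x_1 + 21x_2:
  (9/2, 0) → P = 9
  (2, 0) → P = 4
  (2, 3) → P = 67

The binding constraints are 6x_1 + 5x_2 = 27 and x_1 = 2.
Solving simultaneously gives x_1 = 2, x_2 = 3.

x_1 = 2, x_2 = 3, maximum P = 67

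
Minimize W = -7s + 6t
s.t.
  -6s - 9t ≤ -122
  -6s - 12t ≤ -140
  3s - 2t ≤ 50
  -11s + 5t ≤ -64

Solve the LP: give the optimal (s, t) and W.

s = 55/3, t = 5/2, minimum W = -340/3

Corner points and W = -7s + 6t:
  (34/3, 6) → W = -130/3
  (1186/129, 958/129) → W = -2554/129
  (55/3, 5/2) → W = -340/3
The feasible region is unbounded (it extends along (5, 11), (2, 3)), but W strictly increases along every unbounded feasible direction, so there is no improving ray and the minimum is attained at a vertex.

At the optimal vertex, -6s - 12t = -140 and 3s - 2t = 50.
Solving simultaneously gives s = 55/3, t = 5/2.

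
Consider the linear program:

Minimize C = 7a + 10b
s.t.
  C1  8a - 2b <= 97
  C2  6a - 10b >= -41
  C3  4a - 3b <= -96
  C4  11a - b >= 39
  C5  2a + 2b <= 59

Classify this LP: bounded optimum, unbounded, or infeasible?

infeasible

The boundaries 8a - 2b = 97 and 6a - 10b = -41 meet at (263/17, 455/34), but that point violates 4a - 3b ≤ -96. Every candidate vertex is excluded by some other constraint, so the feasible region is empty.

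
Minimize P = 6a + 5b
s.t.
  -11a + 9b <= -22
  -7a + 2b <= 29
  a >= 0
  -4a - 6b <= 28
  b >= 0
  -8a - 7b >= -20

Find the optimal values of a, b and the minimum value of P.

a = 2, b = 0, minimum P = 12

Corner points and P = 6a + 5b:
  (2, 0) → P = 12
  (334/149, 44/149) → P = 2224/149
  (5/2, 0) → P = 15

The binding constraints are -11a + 9b = -22 and b = 0.
Solving simultaneously gives a = 2, b = 0.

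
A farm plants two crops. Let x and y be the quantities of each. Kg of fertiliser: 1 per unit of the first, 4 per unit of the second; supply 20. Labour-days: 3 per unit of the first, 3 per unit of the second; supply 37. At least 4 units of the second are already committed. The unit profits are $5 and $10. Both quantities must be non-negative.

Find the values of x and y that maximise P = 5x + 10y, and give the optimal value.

x = 4, y = 4, maximum P = 60

Vertices and P = 5x + 10y:
  (0, 5) → P = 50
  (0, 4) → P = 40
  (4, 4) → P = 60

At the optimal vertex, x + 4y = 20 and y = 4.
Solving simultaneously gives x = 4, y = 4.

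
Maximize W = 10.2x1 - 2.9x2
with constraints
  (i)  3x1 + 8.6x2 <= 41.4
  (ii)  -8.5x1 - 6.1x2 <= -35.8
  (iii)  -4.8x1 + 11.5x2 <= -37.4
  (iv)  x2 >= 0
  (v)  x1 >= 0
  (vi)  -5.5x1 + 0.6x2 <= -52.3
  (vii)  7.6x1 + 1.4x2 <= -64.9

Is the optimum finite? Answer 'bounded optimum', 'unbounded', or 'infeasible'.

The boundaries 3x1 + 8.6x2 = 41.4 and -4.8x1 + 11.5x2 = -37.4 meet at (39887/3789, 1442/1263), but that point violates 7.6x1 + 1.4x2 ≤ -64.9. Every candidate vertex is excluded by some other constraint, so the feasible region is empty.

infeasible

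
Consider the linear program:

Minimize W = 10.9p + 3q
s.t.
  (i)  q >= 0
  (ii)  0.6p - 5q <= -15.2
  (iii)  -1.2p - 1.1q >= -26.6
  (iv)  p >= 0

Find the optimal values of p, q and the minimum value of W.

Extreme points and W = 10.9p + 3q:
  (646/37, 190/37) → W = 38057/185
  (0, 76/25) → W = 228/25
  (0, 266/11) → W = 798/11

At the optimal vertex, 0.6p - 5q = -15.2 and p = 0.
Solving simultaneously gives p = 0, q = 76/25.

p = 0, q = 3.04, minimum W = 9.12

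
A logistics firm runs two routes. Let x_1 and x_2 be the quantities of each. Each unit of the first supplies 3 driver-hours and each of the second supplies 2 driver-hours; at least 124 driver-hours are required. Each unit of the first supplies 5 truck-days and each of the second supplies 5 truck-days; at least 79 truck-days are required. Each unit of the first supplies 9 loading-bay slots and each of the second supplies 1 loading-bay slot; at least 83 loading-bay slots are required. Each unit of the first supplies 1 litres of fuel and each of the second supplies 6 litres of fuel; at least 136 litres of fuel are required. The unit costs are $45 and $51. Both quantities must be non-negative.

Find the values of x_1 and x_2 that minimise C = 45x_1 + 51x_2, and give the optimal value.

Corner points and C = 45x_1 + 51x_2:
  (0, 83) → C = 4233
  (136, 0) → C = 6120
  (14/5, 289/5) → C = 15369/5
  (59/2, 71/4) → C = 8931/4
The feasible region is unbounded (it extends along (0, 1), (1, 0)), but C strictly increases along every unbounded feasible direction, so there is no improving ray and the minimum is attained at a vertex.

The binding constraints are 3x_1 + 2x_2 = 124 and x_1 + 6x_2 = 136.
Solving simultaneously gives x_1 = 59/2, x_2 = 71/4.

x_1 = 59/2, x_2 = 71/4, minimum C = 8931/4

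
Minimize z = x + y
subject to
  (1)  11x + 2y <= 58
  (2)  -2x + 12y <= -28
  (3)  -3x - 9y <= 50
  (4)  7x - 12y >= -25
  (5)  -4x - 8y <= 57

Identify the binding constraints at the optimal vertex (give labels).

Corner points and z = x + y:
  (94/17, -24/17) → z = 70/17
  (622/93, -724/93) → z = -34/31
  (-58/9, -92/27) → z = -266/27

The minimum is at (-58/9, -92/27). Substituting into each constraint, equality holds for (2) and (3); the remaining constraints have slack.

(2) and (3)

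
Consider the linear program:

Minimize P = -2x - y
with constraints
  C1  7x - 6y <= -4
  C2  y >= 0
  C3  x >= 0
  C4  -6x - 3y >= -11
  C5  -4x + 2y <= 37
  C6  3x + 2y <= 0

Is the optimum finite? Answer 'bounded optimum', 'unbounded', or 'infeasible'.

infeasible

The boundaries 7x - 6y = -4 and y = 0 meet at (-4/7, 0), but that point violates x ≥ 0. Every candidate vertex is excluded by some other constraint, so the feasible region is empty.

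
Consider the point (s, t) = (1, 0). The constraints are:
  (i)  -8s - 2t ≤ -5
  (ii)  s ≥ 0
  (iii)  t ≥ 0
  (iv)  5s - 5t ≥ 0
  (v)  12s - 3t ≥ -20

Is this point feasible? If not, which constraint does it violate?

feasible

(i): -8 ≤ -5 ✓
(ii): 1 ≥ 0 ✓
(iii): 0 ≥ 0 ✓
(iv): 5 ≥ 0 ✓
(v): 12 ≥ -20 ✓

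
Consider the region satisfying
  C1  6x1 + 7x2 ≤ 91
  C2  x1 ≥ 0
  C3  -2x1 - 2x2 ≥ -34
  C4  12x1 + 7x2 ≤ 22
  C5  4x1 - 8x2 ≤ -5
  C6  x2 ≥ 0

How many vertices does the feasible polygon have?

Intersecting each pair of boundary lines and keeping only the points that satisfy every inequality leaves:
  (0, 22/7)
  (0, 5/8)
  (141/124, 37/31)

3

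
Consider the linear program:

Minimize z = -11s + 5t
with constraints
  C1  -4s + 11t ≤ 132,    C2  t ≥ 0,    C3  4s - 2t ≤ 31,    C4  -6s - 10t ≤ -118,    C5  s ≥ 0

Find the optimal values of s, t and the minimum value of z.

s = 605/36, t = 163/9, minimum z = -3395/36

Extreme points and z = -11s + 5t:
  (605/36, 163/9) → z = -3395/36
  (0, 12) → z = 60
  (21/2, 11/2) → z = -88
  (0, 59/5) → z = 59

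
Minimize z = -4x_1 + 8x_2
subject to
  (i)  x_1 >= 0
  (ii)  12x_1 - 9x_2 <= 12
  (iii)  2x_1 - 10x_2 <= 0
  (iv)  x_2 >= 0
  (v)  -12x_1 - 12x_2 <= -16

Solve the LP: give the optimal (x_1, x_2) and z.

x_1 = 20/17, x_2 = 4/17, minimum z = -48/17

Feasible corners and z = -4x_1 + 8x_2:
  (0, 4/3) → z = 32/3
  (20/17, 4/17) → z = -48/17
  (10/9, 2/9) → z = -8/3
The feasible region is unbounded (it extends along (0, 1), (3, 4)), but z strictly increases along every unbounded feasible direction, so there is no improving ray and the minimum is attained at a vertex.

The binding constraints are 12x_1 - 9x_2 = 12 and 2x_1 - 10x_2 = 0.
Solving simultaneously gives x_1 = 20/17, x_2 = 4/17.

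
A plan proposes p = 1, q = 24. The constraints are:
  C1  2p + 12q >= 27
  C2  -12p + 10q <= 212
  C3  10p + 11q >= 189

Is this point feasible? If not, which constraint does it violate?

not feasible — violates C2

Constraint C2: -12p + 10q = 228, which is not ≤ 212. All other constraints are satisfied.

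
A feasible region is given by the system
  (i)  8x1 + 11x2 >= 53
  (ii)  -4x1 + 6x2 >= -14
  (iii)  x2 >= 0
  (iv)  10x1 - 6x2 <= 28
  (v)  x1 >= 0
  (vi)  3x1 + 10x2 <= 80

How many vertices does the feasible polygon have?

Of the 15 pairwise boundary intersections, those satisfying every inequality are:
  (313/79, 153/79)
  (0, 53/11)
  (380/59, 358/59)
  (0, 8)

4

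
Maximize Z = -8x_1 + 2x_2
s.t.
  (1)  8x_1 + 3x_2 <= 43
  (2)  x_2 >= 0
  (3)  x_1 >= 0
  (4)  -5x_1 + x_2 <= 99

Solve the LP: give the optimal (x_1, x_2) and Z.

x_1 = 0, x_2 = 43/3, maximum Z = 86/3

Corner points and Z = -8x_1 + 2x_2:
  (43/8, 0) → Z = -43
  (0, 43/3) → Z = 86/3
  (0, 0) → Z = 0

The binding constraints are 8x_1 + 3x_2 = 43 and x_1 = 0.
Solving simultaneously gives x_1 = 0, x_2 = 43/3.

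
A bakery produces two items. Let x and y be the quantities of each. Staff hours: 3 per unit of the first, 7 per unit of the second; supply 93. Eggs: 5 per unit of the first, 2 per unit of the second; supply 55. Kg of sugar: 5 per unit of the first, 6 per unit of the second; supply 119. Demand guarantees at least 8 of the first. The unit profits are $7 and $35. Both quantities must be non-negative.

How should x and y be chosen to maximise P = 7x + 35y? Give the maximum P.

x = 8, y = 15/2, maximum P = 637/2

Corner points and P = 7x + 35y:
  (11, 0) → P = 77
  (8, 0) → P = 56
  (8, 15/2) → P = 637/2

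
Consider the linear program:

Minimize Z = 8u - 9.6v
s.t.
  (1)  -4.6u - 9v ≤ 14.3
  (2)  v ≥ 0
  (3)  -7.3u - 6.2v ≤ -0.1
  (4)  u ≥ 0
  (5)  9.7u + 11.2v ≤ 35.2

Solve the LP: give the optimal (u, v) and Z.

u = 0, v = 22/7, minimum Z = -1056/35

The binding constraints are u = 0 and 9.7u + 11.2v = 35.2.
Solving simultaneously gives u = 0, v = 22/7.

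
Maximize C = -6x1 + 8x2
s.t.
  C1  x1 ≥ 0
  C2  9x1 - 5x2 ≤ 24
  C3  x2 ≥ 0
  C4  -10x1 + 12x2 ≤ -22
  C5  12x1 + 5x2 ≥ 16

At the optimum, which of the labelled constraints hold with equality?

C2 and C4

Feasible corners and C = -6x1 + 8x2:
  (8/3, 0) → C = -16
  (89/29, 21/29) → C = -366/29
  (11/5, 0) → C = -66/5

The maximum is at (89/29, 21/29). Substituting into each constraint, equality holds for C2 and C4; the remaining constraints have slack.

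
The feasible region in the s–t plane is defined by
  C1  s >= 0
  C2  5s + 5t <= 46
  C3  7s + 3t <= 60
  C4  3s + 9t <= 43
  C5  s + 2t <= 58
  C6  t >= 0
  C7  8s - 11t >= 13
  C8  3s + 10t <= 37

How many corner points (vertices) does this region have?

The feasible vertices (each the meet of two boundaries and inside every other half-plane) are:
  (81/10, 11/10)
  (55/7, 47/35)
  (60/7, 0)
  (13/8, 0)
  (537/113, 257/113)

5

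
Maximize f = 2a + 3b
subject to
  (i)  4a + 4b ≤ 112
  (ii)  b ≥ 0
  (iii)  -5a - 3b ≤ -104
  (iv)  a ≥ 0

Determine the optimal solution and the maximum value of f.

a = 10, b = 18, maximum f = 74

Corner points and f = 2a + 3b:
  (28, 0) → f = 56
  (10, 18) → f = 74
  (104/5, 0) → f = 208/5

The binding constraints are 4a + 4b = 112 and -5a - 3b = -104.
Solving simultaneously gives a = 10, b = 18.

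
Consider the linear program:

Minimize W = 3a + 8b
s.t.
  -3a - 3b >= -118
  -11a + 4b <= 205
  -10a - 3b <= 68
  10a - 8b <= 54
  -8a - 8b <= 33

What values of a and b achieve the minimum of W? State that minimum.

Corner points and W = 3a + 8b:
  (-143/45, 1913/45) → W = 2975/9
  (553/27, 509/27) → W = 5731/27
  (-887/73, 1302/73) → W = 7755/73
  (-445/56, 107/28) → W = 377/56
  (7/6, -127/24) → W = -233/6

The binding constraints are 10a - 8b = 54 and -8a - 8b = 33.
Solving simultaneously gives a = 7/6, b = -127/24.

a = 7/6, b = -127/24, minimum W = -233/6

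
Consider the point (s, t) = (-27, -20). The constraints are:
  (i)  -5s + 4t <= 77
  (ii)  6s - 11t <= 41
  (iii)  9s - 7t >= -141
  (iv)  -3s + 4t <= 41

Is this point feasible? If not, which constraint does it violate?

not feasible — violates (ii)

Constraint (ii): 6s - 11t = 58, which is not ≤ 41. All other constraints are satisfied.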